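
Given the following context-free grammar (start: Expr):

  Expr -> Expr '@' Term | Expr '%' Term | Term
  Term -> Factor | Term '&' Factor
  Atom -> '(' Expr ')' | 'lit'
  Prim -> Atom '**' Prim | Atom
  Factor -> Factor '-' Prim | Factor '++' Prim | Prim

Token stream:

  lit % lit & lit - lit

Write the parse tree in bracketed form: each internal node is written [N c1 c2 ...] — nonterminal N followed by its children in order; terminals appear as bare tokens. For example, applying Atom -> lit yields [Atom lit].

Expr
Expr % Term
Term % Term
Factor % Term
Prim % Term
Atom % Term
lit % Term
lit % Term & Factor
lit % Factor & Factor
lit % Prim & Factor
lit % Atom & Factor
lit % lit & Factor
lit % lit & Factor - Prim
lit % lit & Prim - Prim
lit % lit & Atom - Prim
lit % lit & lit - Prim
lit % lit & lit - Atom
lit % lit & lit - lit

[Expr [Expr [Term [Factor [Prim [Atom lit]]]]] % [Term [Term [Factor [Prim [Atom lit]]]] & [Factor [Factor [Prim [Atom lit]]] - [Prim [Atom lit]]]]]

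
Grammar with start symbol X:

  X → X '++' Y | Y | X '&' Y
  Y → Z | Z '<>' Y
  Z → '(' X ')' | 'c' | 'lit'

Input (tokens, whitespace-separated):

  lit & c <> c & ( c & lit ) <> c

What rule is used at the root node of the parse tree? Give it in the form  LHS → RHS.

[X [X [X [Y [Z lit]]] & [Y [Z c] <> [Y [Z c]]]] & [Y [Z ( [X [X [Y [Z c]]] & [Y [Z lit]]] )] <> [Y [Z c]]]]

X → X '&' Y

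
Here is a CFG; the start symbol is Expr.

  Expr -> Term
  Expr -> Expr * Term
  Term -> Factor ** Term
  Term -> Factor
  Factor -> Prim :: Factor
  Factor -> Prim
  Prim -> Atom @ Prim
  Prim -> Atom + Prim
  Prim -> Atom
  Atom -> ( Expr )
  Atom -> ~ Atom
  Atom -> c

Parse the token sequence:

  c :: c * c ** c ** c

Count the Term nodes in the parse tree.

[Expr [Expr [Term [Factor [Prim [Atom c]] :: [Factor [Prim [Atom c]]]]]] * [Term [Factor [Prim [Atom c]]] ** [Term [Factor [Prim [Atom c]]] ** [Term [Factor [Prim [Atom c]]]]]]]

4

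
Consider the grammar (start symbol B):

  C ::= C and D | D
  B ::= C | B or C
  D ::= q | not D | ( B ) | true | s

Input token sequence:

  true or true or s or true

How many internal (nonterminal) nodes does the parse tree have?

12

[B [B [B [B [C [D true]]] or [C [D true]]] or [C [D s]]] or [C [D true]]]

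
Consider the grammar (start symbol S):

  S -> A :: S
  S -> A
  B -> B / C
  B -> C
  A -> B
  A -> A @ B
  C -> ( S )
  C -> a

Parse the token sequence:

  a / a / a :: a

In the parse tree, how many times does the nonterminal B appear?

4

[S [A [B [B [B [C a]] / [C a]] / [C a]]] :: [S [A [B [C a]]]]]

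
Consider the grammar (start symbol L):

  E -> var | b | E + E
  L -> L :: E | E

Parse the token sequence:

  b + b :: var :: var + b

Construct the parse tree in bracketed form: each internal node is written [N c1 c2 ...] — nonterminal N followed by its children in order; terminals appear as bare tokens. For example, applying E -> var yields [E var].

[L [L [L [E [E b] + [E b]]] :: [E var]] :: [E [E var] + [E b]]]

L
L :: E
L :: E :: E
E :: E :: E
E + E :: E :: E
b + E :: E :: E
b + b :: E :: E
b + b :: var :: E
b + b :: var :: E + E
b + b :: var :: var + E
b + b :: var :: var + b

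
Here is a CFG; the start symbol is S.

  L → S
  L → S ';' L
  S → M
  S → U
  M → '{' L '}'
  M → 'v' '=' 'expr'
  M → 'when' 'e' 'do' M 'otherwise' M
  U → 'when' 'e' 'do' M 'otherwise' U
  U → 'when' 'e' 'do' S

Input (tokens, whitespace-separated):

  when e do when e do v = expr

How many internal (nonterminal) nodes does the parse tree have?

6

[S [U when e do [S [U when e do [S [M v = expr]]]]]]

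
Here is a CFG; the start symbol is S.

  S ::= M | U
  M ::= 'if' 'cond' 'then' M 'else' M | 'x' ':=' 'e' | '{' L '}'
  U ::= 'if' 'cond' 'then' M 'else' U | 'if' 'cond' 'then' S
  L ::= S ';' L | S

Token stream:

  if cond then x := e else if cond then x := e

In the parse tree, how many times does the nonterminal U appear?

[S [U if cond then [M x := e] else [U if cond then [S [M x := e]]]]]

2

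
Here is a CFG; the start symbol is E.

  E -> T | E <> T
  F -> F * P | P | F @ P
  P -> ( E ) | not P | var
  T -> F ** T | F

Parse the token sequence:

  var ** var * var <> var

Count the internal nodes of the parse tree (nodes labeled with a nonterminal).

13

[E [E [T [F [P var]] ** [T [F [F [P var]] * [P var]]]]] <> [T [F [P var]]]]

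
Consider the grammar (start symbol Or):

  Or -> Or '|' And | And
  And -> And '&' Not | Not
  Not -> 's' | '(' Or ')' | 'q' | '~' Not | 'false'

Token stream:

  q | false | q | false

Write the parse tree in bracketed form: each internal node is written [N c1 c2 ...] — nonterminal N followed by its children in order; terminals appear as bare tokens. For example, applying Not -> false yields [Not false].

Or
Or | And
Or | And | And
Or | And | And | And
And | And | And | And
Not | And | And | And
q | And | And | And
q | Not | And | And
q | false | And | And
q | false | Not | And
q | false | q | And
q | false | q | Not
q | false | q | false

[Or [Or [Or [Or [And [Not q]]] | [And [Not false]]] | [And [Not q]]] | [And [Not false]]]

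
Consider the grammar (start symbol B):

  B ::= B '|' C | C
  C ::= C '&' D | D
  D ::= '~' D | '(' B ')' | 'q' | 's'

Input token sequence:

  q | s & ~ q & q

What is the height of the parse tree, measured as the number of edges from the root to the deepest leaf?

5

[B [B [C [D q]]] | [C [C [C [D s]] & [D ~ [D q]]] & [D q]]]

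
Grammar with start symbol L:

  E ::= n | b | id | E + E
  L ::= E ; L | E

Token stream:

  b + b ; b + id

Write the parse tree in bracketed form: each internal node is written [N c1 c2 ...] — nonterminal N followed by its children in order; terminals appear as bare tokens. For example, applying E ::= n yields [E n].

[L [E [E b] + [E b]] ; [L [E [E b] + [E id]]]]

L
E ; L
E + E ; L
b + E ; L
b + b ; L
b + b ; E
b + b ; E + E
b + b ; b + E
b + b ; b + id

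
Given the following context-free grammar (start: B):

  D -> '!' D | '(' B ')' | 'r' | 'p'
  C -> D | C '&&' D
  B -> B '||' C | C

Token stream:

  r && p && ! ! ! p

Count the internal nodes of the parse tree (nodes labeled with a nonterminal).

[B [C [C [C [D r]] && [D p]] && [D ! [D ! [D ! [D p]]]]]]

10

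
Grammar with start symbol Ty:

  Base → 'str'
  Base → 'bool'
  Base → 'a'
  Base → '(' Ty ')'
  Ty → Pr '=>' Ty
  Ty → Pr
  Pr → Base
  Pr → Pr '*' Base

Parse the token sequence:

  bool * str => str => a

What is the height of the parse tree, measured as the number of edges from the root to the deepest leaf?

[Ty [Pr [Pr [Base bool]] * [Base str]] => [Ty [Pr [Base str]] => [Ty [Pr [Base a]]]]]

5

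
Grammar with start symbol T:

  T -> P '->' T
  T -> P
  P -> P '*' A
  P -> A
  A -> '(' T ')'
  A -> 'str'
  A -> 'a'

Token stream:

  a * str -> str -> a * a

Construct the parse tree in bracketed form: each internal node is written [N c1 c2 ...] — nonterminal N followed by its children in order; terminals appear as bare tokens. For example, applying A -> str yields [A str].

[T [P [P [A a]] * [A str]] -> [T [P [A str]] -> [T [P [P [A a]] * [A a]]]]]

T
P -> T
P * A -> T
A * A -> T
a * A -> T
a * str -> T
a * str -> P -> T
a * str -> A -> T
a * str -> str -> T
a * str -> str -> P
a * str -> str -> P * A
a * str -> str -> A * A
a * str -> str -> a * A
a * str -> str -> a * a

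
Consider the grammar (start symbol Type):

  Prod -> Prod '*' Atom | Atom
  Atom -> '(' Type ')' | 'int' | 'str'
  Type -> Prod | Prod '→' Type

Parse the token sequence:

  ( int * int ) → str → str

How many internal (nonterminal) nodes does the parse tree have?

[Type [Prod [Atom ( [Type [Prod [Prod [Atom int]] * [Atom int]]] )]] → [Type [Prod [Atom str]] → [Type [Prod [Atom str]]]]]

14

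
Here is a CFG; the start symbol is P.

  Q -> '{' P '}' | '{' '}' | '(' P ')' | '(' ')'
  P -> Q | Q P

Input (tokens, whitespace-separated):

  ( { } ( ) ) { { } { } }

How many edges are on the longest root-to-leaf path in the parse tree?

6

[P [Q ( [P [Q { }] [P [Q ( )]]] )] [P [Q { [P [Q { }] [P [Q { }]]] }]]]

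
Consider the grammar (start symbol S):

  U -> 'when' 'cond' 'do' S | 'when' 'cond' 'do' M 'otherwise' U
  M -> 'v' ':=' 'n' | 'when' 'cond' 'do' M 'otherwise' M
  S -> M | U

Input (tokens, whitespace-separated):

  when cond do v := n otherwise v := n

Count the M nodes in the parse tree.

[S [M when cond do [M v := n] otherwise [M v := n]]]

3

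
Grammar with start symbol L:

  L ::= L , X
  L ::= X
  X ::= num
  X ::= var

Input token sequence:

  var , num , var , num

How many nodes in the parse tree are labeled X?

[L [L [L [L [X var]] , [X num]] , [X var]] , [X num]]

4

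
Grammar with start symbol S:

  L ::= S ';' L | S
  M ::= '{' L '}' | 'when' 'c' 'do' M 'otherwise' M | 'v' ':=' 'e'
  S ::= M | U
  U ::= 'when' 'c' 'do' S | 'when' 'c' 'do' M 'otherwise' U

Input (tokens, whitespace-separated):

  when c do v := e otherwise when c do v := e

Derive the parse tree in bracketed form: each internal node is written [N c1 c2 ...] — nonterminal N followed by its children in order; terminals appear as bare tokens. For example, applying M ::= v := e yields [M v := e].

S
U
when c do M otherwise U
when c do v := e otherwise U
when c do v := e otherwise when c do S
when c do v := e otherwise when c do M
when c do v := e otherwise when c do v := e

[S [U when c do [M v := e] otherwise [U when c do [S [M v := e]]]]]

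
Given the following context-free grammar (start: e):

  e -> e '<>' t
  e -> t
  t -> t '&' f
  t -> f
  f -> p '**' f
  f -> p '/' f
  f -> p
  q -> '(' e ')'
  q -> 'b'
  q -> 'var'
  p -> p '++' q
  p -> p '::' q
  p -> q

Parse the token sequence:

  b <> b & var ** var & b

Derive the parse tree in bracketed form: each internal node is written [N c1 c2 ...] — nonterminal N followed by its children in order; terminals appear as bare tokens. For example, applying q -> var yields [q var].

e
e <> t
t <> t
f <> t
p <> t
q <> t
b <> t
b <> t & f
b <> t & f & f
b <> f & f & f
b <> p & f & f
b <> q & f & f
b <> b & f & f
b <> b & p ** f & f
b <> b & q ** f & f
b <> b & var ** f & f
b <> b & var ** p & f
b <> b & var ** q & f
b <> b & var ** var & f
b <> b & var ** var & p
b <> b & var ** var & q
b <> b & var ** var & b

[e [e [t [f [p [q b]]]]] <> [t [t [t [f [p [q b]]]] & [f [p [q var]] ** [f [p [q var]]]]] & [f [p [q b]]]]]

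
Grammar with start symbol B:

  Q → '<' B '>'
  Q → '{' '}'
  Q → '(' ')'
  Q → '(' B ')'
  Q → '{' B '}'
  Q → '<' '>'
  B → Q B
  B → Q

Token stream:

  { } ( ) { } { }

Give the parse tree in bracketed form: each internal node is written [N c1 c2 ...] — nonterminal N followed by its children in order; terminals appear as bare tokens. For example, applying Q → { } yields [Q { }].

[B [Q { }] [B [Q ( )] [B [Q { }] [B [Q { }]]]]]

B
Q B
{ } B
{ } Q B
{ } ( ) B
{ } ( ) Q B
{ } ( ) { } B
{ } ( ) { } Q
{ } ( ) { } { }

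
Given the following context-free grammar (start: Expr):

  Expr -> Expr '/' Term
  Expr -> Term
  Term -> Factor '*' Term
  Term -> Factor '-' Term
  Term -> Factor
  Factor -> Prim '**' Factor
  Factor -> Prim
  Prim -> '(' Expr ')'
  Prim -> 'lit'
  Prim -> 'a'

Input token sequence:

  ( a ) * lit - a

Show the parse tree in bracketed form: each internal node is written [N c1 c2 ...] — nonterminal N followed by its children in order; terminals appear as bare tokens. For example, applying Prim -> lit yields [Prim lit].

Expr
Term
Factor * Term
Prim * Term
( Expr ) * Term
( Term ) * Term
( Factor ) * Term
( Prim ) * Term
( a ) * Term
( a ) * Factor - Term
( a ) * Prim - Term
( a ) * lit - Term
( a ) * lit - Factor
( a ) * lit - Prim
( a ) * lit - a

[Expr [Term [Factor [Prim ( [Expr [Term [Factor [Prim a]]]] )]] * [Term [Factor [Prim lit]] - [Term [Factor [Prim a]]]]]]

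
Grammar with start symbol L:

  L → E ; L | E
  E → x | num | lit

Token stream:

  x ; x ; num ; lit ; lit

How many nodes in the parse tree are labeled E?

5

[L [E x] ; [L [E x] ; [L [E num] ; [L [E lit] ; [L [E lit]]]]]]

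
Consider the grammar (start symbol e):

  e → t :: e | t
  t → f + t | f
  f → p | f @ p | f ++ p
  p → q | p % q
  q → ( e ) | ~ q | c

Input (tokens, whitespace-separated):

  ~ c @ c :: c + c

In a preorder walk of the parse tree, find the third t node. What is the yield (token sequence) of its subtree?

c

[e [t [f [f [p [q ~ [q c]]]] @ [p [q c]]]] :: [e [t [f [p [q c]]] + [t [f [p [q c]]]]]]]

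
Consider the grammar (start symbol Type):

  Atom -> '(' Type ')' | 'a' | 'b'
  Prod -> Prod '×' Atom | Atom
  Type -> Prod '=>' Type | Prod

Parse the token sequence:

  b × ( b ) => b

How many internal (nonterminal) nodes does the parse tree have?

11

[Type [Prod [Prod [Atom b]] × [Atom ( [Type [Prod [Atom b]]] )]] => [Type [Prod [Atom b]]]]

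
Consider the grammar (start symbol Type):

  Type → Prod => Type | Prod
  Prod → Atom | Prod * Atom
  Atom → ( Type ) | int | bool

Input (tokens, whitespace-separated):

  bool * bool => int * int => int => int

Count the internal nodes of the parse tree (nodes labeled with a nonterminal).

16

[Type [Prod [Prod [Atom bool]] * [Atom bool]] => [Type [Prod [Prod [Atom int]] * [Atom int]] => [Type [Prod [Atom int]] => [Type [Prod [Atom int]]]]]]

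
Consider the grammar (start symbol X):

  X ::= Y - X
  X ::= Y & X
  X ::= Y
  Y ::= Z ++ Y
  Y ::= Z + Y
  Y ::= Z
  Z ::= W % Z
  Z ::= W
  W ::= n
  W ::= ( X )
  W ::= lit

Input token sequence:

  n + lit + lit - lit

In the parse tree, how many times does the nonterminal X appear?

2

[X [Y [Z [W n]] + [Y [Z [W lit]] + [Y [Z [W lit]]]]] - [X [Y [Z [W lit]]]]]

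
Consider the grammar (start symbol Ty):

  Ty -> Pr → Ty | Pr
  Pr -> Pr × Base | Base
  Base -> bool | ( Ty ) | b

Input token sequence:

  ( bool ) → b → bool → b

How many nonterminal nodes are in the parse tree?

[Ty [Pr [Base ( [Ty [Pr [Base bool]]] )]] → [Ty [Pr [Base b]] → [Ty [Pr [Base bool]] → [Ty [Pr [Base b]]]]]]

15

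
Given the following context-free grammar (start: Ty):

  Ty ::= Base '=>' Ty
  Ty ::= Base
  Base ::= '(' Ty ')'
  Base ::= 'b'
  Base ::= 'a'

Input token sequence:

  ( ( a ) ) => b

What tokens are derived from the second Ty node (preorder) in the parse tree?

( a )

[Ty [Base ( [Ty [Base ( [Ty [Base a]] )]] )] => [Ty [Base b]]]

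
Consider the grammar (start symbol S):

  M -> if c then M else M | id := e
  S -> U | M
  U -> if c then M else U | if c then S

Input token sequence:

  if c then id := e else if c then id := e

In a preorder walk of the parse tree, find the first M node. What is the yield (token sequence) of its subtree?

id := e

[S [U if c then [M id := e] else [U if c then [S [M id := e]]]]]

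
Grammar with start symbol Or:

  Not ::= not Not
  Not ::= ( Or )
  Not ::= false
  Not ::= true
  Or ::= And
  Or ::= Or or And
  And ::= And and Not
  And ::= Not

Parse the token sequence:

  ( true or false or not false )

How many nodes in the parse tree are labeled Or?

[Or [And [Not ( [Or [Or [Or [And [Not true]]] or [And [Not false]]] or [And [Not not [Not false]]]] )]]]

4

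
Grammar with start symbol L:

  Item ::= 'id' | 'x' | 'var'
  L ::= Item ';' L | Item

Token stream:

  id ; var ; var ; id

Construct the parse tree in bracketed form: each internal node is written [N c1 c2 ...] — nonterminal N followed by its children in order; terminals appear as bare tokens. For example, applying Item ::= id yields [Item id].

L
Item ; L
id ; L
id ; Item ; L
id ; var ; L
id ; var ; Item ; L
id ; var ; var ; L
id ; var ; var ; Item
id ; var ; var ; id

[L [Item id] ; [L [Item var] ; [L [Item var] ; [L [Item id]]]]]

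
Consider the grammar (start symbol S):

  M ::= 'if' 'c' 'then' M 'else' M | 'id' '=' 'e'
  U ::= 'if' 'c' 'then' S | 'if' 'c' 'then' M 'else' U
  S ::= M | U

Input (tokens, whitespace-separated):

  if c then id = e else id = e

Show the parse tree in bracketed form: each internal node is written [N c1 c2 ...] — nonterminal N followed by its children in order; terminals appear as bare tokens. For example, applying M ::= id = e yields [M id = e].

S
M
if c then M else M
if c then id = e else M
if c then id = e else id = e

[S [M if c then [M id = e] else [M id = e]]]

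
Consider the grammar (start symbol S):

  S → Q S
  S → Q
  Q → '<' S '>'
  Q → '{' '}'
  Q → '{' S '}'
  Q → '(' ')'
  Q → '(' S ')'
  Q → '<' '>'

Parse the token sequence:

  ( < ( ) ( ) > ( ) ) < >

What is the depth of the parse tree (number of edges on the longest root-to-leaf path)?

7

[S [Q ( [S [Q < [S [Q ( )] [S [Q ( )]]] >] [S [Q ( )]]] )] [S [Q < >]]]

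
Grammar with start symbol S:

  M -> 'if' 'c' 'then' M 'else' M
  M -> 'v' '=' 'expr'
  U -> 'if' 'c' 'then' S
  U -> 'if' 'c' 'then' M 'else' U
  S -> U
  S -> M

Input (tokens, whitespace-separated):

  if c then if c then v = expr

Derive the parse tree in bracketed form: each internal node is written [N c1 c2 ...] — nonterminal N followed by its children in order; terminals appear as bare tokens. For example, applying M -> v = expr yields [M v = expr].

S
U
if c then S
if c then U
if c then if c then S
if c then if c then M
if c then if c then v = expr

[S [U if c then [S [U if c then [S [M v = expr]]]]]]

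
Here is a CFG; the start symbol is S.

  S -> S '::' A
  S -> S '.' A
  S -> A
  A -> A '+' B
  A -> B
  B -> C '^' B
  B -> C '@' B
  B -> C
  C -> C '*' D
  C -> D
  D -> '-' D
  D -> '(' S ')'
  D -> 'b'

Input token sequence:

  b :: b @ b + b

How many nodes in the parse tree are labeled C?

4

[S [S [A [B [C [D b]]]]] :: [A [A [B [C [D b]] @ [B [C [D b]]]]] + [B [C [D b]]]]]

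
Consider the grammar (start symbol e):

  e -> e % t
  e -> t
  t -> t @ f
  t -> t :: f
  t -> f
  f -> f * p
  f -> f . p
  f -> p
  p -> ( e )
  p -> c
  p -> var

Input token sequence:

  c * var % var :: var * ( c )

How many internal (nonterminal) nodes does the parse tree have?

19

[e [e [t [f [f [p c]] * [p var]]]] % [t [t [f [p var]]] :: [f [f [p var]] * [p ( [e [t [f [p c]]]] )]]]]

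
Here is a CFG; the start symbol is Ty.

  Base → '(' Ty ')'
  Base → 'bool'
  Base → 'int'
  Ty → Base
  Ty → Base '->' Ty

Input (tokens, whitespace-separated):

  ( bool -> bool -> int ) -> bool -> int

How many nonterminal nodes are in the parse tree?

[Ty [Base ( [Ty [Base bool] -> [Ty [Base bool] -> [Ty [Base int]]]] )] -> [Ty [Base bool] -> [Ty [Base int]]]]

12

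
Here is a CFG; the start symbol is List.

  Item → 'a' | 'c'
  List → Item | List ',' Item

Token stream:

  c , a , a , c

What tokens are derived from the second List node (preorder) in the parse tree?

c , a , a

[List [List [List [List [Item c]] , [Item a]] , [Item a]] , [Item c]]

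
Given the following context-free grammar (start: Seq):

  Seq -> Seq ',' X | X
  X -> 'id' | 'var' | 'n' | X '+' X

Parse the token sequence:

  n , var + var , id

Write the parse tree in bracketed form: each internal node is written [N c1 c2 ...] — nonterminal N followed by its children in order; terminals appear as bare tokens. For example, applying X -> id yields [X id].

[Seq [Seq [Seq [X n]] , [X [X var] + [X var]]] , [X id]]

Seq
Seq , X
Seq , X , X
X , X , X
n , X , X
n , X + X , X
n , var + X , X
n , var + var , X
n , var + var , id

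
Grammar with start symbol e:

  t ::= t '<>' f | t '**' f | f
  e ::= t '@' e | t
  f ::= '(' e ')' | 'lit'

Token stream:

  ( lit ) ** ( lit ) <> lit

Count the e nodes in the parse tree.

3

[e [t [t [t [f ( [e [t [f lit]]] )]] ** [f ( [e [t [f lit]]] )]] <> [f lit]]]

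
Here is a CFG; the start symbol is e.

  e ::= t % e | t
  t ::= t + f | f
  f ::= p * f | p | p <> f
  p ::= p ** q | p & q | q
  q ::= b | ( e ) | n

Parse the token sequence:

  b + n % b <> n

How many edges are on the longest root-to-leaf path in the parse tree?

7

[e [t [t [f [p [q b]]]] + [f [p [q n]]]] % [e [t [f [p [q b]] <> [f [p [q n]]]]]]]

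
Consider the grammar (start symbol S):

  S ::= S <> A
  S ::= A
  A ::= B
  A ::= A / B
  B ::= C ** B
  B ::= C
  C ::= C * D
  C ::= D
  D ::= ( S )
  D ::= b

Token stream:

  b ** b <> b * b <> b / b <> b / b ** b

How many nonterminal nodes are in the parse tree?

[S [S [S [S [A [B [C [D b]] ** [B [C [D b]]]]]] <> [A [B [C [C [D b]] * [D b]]]]] <> [A [A [B [C [D b]]]] / [B [C [D b]]]]] <> [A [A [B [C [D b]]]] / [B [C [D b]] ** [B [C [D b]]]]]]

36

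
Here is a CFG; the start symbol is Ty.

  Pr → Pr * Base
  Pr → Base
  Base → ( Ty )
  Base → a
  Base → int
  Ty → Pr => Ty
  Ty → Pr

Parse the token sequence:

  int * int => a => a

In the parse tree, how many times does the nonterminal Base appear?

4

[Ty [Pr [Pr [Base int]] * [Base int]] => [Ty [Pr [Base a]] => [Ty [Pr [Base a]]]]]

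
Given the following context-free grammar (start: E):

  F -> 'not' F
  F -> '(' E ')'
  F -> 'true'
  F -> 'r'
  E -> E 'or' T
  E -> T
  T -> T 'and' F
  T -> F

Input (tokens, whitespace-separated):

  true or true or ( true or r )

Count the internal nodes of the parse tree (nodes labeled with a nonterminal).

15

[E [E [E [T [F true]]] or [T [F true]]] or [T [F ( [E [E [T [F true]]] or [T [F r]]] )]]]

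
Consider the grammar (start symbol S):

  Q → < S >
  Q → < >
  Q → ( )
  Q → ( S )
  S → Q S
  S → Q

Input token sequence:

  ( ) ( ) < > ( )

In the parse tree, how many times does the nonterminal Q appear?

4

[S [Q ( )] [S [Q ( )] [S [Q < >] [S [Q ( )]]]]]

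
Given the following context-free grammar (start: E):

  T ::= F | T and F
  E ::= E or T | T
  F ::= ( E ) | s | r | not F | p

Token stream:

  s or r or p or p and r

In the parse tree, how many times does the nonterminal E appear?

4

[E [E [E [E [T [F s]]] or [T [F r]]] or [T [F p]]] or [T [T [F p]] and [F r]]]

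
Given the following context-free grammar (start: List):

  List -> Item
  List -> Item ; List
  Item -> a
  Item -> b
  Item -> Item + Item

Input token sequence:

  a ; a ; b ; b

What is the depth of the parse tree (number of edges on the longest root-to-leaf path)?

[List [Item a] ; [List [Item a] ; [List [Item b] ; [List [Item b]]]]]

5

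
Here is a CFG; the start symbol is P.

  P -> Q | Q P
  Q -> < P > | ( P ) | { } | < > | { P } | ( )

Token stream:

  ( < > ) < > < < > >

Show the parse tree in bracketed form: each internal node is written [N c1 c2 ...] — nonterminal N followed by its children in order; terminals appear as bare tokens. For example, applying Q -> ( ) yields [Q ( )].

[P [Q ( [P [Q < >]] )] [P [Q < >] [P [Q < [P [Q < >]] >]]]]

P
Q P
( P ) P
( Q ) P
( < > ) P
( < > ) Q P
( < > ) < > P
( < > ) < > Q
( < > ) < > < P >
( < > ) < > < Q >
( < > ) < > < < > >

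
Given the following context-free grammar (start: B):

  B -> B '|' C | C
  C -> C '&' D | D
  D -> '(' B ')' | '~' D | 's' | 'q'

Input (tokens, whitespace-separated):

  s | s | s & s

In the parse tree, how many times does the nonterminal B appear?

[B [B [B [C [D s]]] | [C [D s]]] | [C [C [D s]] & [D s]]]

3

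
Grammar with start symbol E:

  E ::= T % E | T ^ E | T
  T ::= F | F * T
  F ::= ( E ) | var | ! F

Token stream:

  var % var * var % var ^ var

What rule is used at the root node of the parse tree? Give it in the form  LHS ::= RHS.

[E [T [F var]] % [E [T [F var] * [T [F var]]] % [E [T [F var]] ^ [E [T [F var]]]]]]

E ::= T % E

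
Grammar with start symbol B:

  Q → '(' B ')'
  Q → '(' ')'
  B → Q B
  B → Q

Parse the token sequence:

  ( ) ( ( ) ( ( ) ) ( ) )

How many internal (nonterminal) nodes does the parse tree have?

12

[B [Q ( )] [B [Q ( [B [Q ( )] [B [Q ( [B [Q ( )]] )] [B [Q ( )]]]] )]]]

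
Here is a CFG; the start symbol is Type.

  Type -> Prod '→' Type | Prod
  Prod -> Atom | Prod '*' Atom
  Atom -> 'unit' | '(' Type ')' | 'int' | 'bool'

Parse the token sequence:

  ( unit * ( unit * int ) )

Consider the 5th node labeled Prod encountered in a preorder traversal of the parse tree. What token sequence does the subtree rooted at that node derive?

unit

[Type [Prod [Atom ( [Type [Prod [Prod [Atom unit]] * [Atom ( [Type [Prod [Prod [Atom unit]] * [Atom int]]] )]]] )]]]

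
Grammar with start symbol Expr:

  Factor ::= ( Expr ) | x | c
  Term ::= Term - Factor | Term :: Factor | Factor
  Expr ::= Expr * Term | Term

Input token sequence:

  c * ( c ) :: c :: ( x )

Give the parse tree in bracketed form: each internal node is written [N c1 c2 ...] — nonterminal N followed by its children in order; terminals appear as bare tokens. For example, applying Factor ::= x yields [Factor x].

Expr
Expr * Term
Term * Term
Factor * Term
c * Term
c * Term :: Factor
c * Term :: Factor :: Factor
c * Factor :: Factor :: Factor
c * ( Expr ) :: Factor :: Factor
c * ( Term ) :: Factor :: Factor
c * ( Factor ) :: Factor :: Factor
c * ( c ) :: Factor :: Factor
c * ( c ) :: c :: Factor
c * ( c ) :: c :: ( Expr )
c * ( c ) :: c :: ( Term )
c * ( c ) :: c :: ( Factor )
c * ( c ) :: c :: ( x )

[Expr [Expr [Term [Factor c]]] * [Term [Term [Term [Factor ( [Expr [Term [Factor c]]] )]] :: [Factor c]] :: [Factor ( [Expr [Term [Factor x]]] )]]]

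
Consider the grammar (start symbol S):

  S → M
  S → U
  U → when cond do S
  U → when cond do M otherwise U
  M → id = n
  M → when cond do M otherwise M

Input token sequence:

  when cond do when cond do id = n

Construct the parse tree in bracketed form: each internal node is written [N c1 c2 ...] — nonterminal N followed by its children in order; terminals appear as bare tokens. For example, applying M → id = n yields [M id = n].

S
U
when cond do S
when cond do U
when cond do when cond do S
when cond do when cond do M
when cond do when cond do id = n

[S [U when cond do [S [U when cond do [S [M id = n]]]]]]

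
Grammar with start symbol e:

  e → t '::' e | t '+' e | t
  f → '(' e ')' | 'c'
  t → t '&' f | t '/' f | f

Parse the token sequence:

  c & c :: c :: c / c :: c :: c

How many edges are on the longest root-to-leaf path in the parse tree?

[e [t [t [f c]] & [f c]] :: [e [t [f c]] :: [e [t [t [f c]] / [f c]] :: [e [t [f c]] :: [e [t [f c]]]]]]]

7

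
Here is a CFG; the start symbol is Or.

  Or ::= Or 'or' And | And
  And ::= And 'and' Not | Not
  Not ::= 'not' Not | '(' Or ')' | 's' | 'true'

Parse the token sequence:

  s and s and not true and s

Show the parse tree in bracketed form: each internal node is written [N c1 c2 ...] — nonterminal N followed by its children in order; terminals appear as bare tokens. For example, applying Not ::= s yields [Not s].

[Or [And [And [And [And [Not s]] and [Not s]] and [Not not [Not true]]] and [Not s]]]

Or
And
And and Not
And and Not and Not
And and Not and Not and Not
Not and Not and Not and Not
s and Not and Not and Not
s and s and Not and Not
s and s and not Not and Not
s and s and not true and Not
s and s and not true and s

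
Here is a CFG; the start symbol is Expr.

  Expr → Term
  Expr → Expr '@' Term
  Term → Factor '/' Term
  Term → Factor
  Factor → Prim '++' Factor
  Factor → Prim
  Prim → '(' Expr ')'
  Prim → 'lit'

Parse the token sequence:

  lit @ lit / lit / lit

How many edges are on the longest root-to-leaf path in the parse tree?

6

[Expr [Expr [Term [Factor [Prim lit]]]] @ [Term [Factor [Prim lit]] / [Term [Factor [Prim lit]] / [Term [Factor [Prim lit]]]]]]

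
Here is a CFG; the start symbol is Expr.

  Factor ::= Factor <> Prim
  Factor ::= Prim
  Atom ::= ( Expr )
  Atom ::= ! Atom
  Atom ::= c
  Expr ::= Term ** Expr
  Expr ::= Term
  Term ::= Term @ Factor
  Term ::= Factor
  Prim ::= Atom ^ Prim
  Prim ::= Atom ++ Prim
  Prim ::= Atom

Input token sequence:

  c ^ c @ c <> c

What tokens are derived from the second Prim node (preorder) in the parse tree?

[Expr [Term [Term [Factor [Prim [Atom c] ^ [Prim [Atom c]]]]] @ [Factor [Factor [Prim [Atom c]]] <> [Prim [Atom c]]]]]

c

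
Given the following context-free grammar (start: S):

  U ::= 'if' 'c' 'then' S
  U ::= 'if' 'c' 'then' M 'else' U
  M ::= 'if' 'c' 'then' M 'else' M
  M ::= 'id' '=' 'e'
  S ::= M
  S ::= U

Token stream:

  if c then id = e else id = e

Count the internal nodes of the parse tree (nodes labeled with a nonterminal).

[S [M if c then [M id = e] else [M id = e]]]

4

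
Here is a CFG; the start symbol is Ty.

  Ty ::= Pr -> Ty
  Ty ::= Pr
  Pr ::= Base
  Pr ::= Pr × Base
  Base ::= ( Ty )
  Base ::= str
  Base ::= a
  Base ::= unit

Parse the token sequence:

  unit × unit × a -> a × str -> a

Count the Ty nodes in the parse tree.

[Ty [Pr [Pr [Pr [Base unit]] × [Base unit]] × [Base a]] -> [Ty [Pr [Pr [Base a]] × [Base str]] -> [Ty [Pr [Base a]]]]]

3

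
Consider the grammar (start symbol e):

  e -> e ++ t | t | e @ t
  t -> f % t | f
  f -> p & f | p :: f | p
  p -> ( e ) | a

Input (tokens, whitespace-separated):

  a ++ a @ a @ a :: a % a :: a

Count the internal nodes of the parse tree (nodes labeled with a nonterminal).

[e [e [e [e [t [f [p a]]]] ++ [t [f [p a]]]] @ [t [f [p a]]]] @ [t [f [p a] :: [f [p a]]] % [t [f [p a] :: [f [p a]]]]]]

23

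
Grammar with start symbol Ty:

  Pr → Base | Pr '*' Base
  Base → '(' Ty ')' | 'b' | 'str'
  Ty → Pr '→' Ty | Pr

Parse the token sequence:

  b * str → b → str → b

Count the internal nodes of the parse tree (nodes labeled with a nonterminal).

14

[Ty [Pr [Pr [Base b]] * [Base str]] → [Ty [Pr [Base b]] → [Ty [Pr [Base str]] → [Ty [Pr [Base b]]]]]]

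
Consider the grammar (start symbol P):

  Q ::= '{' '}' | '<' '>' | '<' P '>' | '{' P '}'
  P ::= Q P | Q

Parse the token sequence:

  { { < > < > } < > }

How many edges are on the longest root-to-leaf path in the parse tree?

[P [Q { [P [Q { [P [Q < >] [P [Q < >]]] }] [P [Q < >]]] }]]

7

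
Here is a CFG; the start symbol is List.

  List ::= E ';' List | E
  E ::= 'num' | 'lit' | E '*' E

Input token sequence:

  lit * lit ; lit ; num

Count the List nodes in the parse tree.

3

[List [E [E lit] * [E lit]] ; [List [E lit] ; [List [E num]]]]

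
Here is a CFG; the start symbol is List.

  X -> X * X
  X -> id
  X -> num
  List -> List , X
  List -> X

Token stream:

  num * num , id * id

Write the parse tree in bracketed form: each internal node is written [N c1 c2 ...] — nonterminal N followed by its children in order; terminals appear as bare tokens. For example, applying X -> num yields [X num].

List
List , X
X , X
X * X , X
num * X , X
num * num , X
num * num , X * X
num * num , id * X
num * num , id * id

[List [List [X [X num] * [X num]]] , [X [X id] * [X id]]]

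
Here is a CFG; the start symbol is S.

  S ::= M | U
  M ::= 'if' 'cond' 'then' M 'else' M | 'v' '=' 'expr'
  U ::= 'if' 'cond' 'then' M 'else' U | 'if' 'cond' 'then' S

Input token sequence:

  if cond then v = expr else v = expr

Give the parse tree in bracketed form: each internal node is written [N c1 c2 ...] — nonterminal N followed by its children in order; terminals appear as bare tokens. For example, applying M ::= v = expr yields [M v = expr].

S
M
if cond then M else M
if cond then v = expr else M
if cond then v = expr else v = expr

[S [M if cond then [M v = expr] else [M v = expr]]]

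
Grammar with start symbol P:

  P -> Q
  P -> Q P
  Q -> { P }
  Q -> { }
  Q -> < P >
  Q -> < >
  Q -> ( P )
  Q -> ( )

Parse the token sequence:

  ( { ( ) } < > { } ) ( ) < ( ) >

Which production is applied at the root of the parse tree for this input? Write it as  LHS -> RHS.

P -> Q P

[P [Q ( [P [Q { [P [Q ( )]] }] [P [Q < >] [P [Q { }]]]] )] [P [Q ( )] [P [Q < [P [Q ( )]] >]]]]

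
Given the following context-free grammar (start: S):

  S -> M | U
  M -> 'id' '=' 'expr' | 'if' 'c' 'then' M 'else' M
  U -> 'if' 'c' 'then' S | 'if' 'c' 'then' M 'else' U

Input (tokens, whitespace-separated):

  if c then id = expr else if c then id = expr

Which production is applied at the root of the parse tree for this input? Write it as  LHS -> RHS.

[S [U if c then [M id = expr] else [U if c then [S [M id = expr]]]]]

S -> U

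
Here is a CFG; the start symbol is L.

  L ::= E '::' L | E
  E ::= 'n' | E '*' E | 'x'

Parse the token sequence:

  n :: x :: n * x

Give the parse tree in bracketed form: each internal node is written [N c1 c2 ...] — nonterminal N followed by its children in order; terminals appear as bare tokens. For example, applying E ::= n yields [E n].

[L [E n] :: [L [E x] :: [L [E [E n] * [E x]]]]]

L
E :: L
n :: L
n :: E :: L
n :: x :: L
n :: x :: E
n :: x :: E * E
n :: x :: n * E
n :: x :: n * x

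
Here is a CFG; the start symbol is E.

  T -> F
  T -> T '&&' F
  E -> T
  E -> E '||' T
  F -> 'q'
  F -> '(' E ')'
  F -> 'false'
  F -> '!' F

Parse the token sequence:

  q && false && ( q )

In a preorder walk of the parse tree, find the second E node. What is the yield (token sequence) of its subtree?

q

[E [T [T [T [F q]] && [F false]] && [F ( [E [T [F q]]] )]]]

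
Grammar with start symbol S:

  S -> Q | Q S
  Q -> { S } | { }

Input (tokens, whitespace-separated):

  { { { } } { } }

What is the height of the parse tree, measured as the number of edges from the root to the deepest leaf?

6

[S [Q { [S [Q { [S [Q { }]] }] [S [Q { }]]] }]]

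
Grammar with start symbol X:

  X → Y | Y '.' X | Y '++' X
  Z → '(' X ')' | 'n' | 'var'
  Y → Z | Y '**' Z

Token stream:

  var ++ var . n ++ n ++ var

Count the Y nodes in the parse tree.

5

[X [Y [Z var]] ++ [X [Y [Z var]] . [X [Y [Z n]] ++ [X [Y [Z n]] ++ [X [Y [Z var]]]]]]]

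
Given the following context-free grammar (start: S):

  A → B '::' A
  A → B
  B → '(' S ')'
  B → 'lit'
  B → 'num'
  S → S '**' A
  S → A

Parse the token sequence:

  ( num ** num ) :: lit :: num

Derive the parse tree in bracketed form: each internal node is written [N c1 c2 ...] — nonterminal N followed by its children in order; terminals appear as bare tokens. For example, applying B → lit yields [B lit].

S
A
B :: A
( S ) :: A
( S ** A ) :: A
( A ** A ) :: A
( B ** A ) :: A
( num ** A ) :: A
( num ** B ) :: A
( num ** num ) :: A
( num ** num ) :: B :: A
( num ** num ) :: lit :: A
( num ** num ) :: lit :: B
( num ** num ) :: lit :: num

[S [A [B ( [S [S [A [B num]]] ** [A [B num]]] )] :: [A [B lit] :: [A [B num]]]]]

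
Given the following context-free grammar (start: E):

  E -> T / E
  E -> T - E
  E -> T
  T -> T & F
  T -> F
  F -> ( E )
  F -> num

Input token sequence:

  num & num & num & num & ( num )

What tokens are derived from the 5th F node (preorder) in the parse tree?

( num )

[E [T [T [T [T [T [F num]] & [F num]] & [F num]] & [F num]] & [F ( [E [T [F num]]] )]]]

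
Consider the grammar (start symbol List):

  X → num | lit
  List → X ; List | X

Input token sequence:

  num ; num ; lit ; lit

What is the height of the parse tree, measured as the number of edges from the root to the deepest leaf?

5

[List [X num] ; [List [X num] ; [List [X lit] ; [List [X lit]]]]]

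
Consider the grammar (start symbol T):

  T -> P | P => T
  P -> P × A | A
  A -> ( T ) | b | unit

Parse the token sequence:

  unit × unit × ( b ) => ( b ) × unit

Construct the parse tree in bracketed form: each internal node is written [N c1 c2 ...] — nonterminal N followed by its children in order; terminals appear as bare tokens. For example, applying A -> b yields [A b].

[T [P [P [P [A unit]] × [A unit]] × [A ( [T [P [A b]]] )]] => [T [P [P [A ( [T [P [A b]]] )]] × [A unit]]]]

T
P => T
P × A => T
P × A × A => T
A × A × A => T
unit × A × A => T
unit × unit × A => T
unit × unit × ( T ) => T
unit × unit × ( P ) => T
unit × unit × ( A ) => T
unit × unit × ( b ) => T
unit × unit × ( b ) => P
unit × unit × ( b ) => P × A
unit × unit × ( b ) => A × A
unit × unit × ( b ) => ( T ) × A
unit × unit × ( b ) => ( P ) × A
unit × unit × ( b ) => ( A ) × A
unit × unit × ( b ) => ( b ) × A
unit × unit × ( b ) => ( b ) × unit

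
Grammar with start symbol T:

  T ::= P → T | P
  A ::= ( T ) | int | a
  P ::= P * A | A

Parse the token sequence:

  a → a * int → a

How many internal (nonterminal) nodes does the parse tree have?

11

[T [P [A a]] → [T [P [P [A a]] * [A int]] → [T [P [A a]]]]]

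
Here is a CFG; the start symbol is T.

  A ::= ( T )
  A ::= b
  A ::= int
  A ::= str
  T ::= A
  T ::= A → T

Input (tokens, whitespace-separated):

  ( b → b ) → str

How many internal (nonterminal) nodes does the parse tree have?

[T [A ( [T [A b] → [T [A b]]] )] → [T [A str]]]

8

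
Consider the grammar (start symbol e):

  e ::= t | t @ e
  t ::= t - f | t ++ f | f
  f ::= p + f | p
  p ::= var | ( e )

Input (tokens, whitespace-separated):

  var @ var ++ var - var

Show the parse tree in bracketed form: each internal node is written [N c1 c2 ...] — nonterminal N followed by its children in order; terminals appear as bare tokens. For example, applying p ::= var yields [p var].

[e [t [f [p var]]] @ [e [t [t [t [f [p var]]] ++ [f [p var]]] - [f [p var]]]]]

e
t @ e
f @ e
p @ e
var @ e
var @ t
var @ t - f
var @ t ++ f - f
var @ f ++ f - f
var @ p ++ f - f
var @ var ++ f - f
var @ var ++ p - f
var @ var ++ var - f
var @ var ++ var - p
var @ var ++ var - var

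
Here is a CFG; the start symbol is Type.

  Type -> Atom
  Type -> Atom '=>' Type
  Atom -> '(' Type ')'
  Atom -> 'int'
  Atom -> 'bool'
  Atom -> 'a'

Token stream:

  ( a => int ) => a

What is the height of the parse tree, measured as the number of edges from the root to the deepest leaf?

[Type [Atom ( [Type [Atom a] => [Type [Atom int]]] )] => [Type [Atom a]]]

5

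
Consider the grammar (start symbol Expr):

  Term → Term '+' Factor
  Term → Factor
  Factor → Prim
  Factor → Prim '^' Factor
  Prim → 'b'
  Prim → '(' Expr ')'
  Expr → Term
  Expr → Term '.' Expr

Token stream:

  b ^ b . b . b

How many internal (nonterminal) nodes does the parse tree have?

[Expr [Term [Factor [Prim b] ^ [Factor [Prim b]]]] . [Expr [Term [Factor [Prim b]]] . [Expr [Term [Factor [Prim b]]]]]]

14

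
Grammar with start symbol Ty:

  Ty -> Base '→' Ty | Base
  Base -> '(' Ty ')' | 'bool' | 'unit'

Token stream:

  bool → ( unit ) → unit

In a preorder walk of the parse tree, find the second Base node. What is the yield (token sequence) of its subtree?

( unit )

[Ty [Base bool] → [Ty [Base ( [Ty [Base unit]] )] → [Ty [Base unit]]]]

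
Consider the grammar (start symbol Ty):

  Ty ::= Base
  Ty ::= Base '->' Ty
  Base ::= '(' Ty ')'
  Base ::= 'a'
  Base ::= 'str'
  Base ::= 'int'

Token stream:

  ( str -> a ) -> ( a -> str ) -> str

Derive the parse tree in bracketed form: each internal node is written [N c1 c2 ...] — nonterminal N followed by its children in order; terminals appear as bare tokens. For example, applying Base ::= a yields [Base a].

[Ty [Base ( [Ty [Base str] -> [Ty [Base a]]] )] -> [Ty [Base ( [Ty [Base a] -> [Ty [Base str]]] )] -> [Ty [Base str]]]]

Ty
Base -> Ty
( Ty ) -> Ty
( Base -> Ty ) -> Ty
( str -> Ty ) -> Ty
( str -> Base ) -> Ty
( str -> a ) -> Ty
( str -> a ) -> Base -> Ty
( str -> a ) -> ( Ty ) -> Ty
( str -> a ) -> ( Base -> Ty ) -> Ty
( str -> a ) -> ( a -> Ty ) -> Ty
( str -> a ) -> ( a -> Base ) -> Ty
( str -> a ) -> ( a -> str ) -> Ty
( str -> a ) -> ( a -> str ) -> Base
( str -> a ) -> ( a -> str ) -> str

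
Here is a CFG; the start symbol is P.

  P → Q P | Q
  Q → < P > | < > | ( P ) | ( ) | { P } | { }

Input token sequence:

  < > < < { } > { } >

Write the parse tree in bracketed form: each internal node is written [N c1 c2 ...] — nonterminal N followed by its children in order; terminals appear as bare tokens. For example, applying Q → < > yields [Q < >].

P
Q P
< > P
< > Q
< > < P >
< > < Q P >
< > < < P > P >
< > < < Q > P >
< > < < { } > P >
< > < < { } > Q >
< > < < { } > { } >

[P [Q < >] [P [Q < [P [Q < [P [Q { }]] >] [P [Q { }]]] >]]]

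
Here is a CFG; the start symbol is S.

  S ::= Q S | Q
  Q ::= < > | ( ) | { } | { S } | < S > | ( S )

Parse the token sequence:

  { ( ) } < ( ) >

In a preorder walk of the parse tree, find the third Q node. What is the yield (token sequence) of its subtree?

< ( ) >

[S [Q { [S [Q ( )]] }] [S [Q < [S [Q ( )]] >]]]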